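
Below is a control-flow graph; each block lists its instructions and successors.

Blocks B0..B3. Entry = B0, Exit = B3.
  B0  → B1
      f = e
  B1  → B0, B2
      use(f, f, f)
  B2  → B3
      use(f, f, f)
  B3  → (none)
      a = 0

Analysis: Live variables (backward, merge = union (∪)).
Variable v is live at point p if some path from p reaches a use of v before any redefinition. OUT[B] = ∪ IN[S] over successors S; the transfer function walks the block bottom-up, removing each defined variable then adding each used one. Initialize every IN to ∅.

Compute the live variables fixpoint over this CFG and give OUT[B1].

Answer: {e, f}

Working:
Converged values:
  B0: | IN={e} | OUT={e, f}
  B1: | IN={e, f} | OUT={e, f}
  B2: | IN={f} | OUT={}
  B3: | IN={} | OUT={}

Merge at B1: OUT[B1] = IN[B0] ⊔ IN[B2] = {e, f}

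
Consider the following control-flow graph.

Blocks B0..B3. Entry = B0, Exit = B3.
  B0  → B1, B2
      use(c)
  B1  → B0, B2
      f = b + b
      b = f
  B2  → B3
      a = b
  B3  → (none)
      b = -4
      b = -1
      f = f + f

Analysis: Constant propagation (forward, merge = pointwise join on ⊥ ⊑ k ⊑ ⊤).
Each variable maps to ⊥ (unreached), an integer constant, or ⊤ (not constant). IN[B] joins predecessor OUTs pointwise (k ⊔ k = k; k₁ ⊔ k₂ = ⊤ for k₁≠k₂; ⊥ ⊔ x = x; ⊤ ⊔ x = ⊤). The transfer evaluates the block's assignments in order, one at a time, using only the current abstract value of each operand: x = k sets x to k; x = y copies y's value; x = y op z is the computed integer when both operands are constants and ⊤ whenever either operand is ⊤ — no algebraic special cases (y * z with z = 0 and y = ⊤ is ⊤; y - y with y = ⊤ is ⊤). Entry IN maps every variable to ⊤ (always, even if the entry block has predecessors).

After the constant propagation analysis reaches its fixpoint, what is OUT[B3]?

Answer: {a: ⊤, b: -1, c: ⊤, d: ⊤, e: ⊤, f: ⊤}

Trace:
Converged values:
  B0:  IN=(all ⊤)  OUT=(all ⊤)
  B1:  IN=(all ⊤)  OUT=(all ⊤)
  B2:  IN=(all ⊤)  OUT=(all ⊤)
  B3:  IN=(all ⊤)  OUT={b:-1; rest ⊤}

Merge at B3: IN[B3] = OUT[B2] = {a: ⊤, b: ⊤, c: ⊤, d: ⊤, e: ⊤, f: ⊤}
Applying B3's transfer function to that IN value gives OUT[B3] (row B3 above).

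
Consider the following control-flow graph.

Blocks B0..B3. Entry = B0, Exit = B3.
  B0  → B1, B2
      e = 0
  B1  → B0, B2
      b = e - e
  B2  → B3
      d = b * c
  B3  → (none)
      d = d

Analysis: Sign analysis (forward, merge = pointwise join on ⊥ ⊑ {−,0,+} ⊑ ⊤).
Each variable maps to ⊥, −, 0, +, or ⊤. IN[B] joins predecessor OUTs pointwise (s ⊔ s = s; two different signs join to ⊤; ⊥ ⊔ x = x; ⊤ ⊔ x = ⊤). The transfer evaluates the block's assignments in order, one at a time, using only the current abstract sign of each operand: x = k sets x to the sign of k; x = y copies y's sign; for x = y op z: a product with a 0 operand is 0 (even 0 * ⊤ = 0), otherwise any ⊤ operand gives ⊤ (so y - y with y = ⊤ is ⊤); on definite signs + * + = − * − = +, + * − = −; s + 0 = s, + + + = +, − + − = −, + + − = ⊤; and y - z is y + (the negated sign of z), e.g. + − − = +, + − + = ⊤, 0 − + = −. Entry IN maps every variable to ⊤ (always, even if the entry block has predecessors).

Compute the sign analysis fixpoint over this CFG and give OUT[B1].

Answer: {a: ⊤, b: 0, c: ⊤, d: ⊤, e: 0, f: ⊤}

Trace:
Per-block solution:
  B0: | IN=(all ⊤) | OUT={e:0; rest ⊤}
  B1: | IN={e:0; rest ⊤} | OUT={b:0, e:0; rest ⊤}
  B2: | IN={e:0; rest ⊤} | OUT={e:0; rest ⊤}
  B3: | IN={e:0; rest ⊤} | OUT={e:0; rest ⊤}

Merge at B1: IN[B1] = OUT[B0] = {a: ⊤, b: ⊤, c: ⊤, d: ⊤, e: 0, f: ⊤}
Applying B1's transfer function to that IN value gives OUT[B1] (row B1 above).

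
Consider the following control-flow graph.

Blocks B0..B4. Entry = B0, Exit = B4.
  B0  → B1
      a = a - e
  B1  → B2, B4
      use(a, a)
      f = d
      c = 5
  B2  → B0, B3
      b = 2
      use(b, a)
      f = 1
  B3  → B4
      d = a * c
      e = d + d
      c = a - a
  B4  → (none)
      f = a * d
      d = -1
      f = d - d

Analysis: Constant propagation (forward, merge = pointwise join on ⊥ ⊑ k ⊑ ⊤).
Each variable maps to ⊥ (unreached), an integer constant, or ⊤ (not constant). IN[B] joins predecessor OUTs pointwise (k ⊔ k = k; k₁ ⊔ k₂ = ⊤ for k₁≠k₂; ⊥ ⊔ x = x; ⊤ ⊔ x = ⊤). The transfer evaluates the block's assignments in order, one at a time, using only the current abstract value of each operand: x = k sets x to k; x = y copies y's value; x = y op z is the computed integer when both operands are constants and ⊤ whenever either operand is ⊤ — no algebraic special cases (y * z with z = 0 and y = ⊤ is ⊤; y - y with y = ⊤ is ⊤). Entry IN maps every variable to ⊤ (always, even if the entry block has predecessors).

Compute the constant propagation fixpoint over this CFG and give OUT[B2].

Answer: {a: ⊤, b: 2, c: 5, d: ⊤, e: ⊤, f: 1}

Derivation:
Per-block solution:
  B0: | IN=(all ⊤) | OUT=(all ⊤)
  B1: | IN=(all ⊤) | OUT={c:5; rest ⊤}
  B2: | IN={c:5; rest ⊤} | OUT={b:2, c:5, f:1; rest ⊤}
  B3: | IN={b:2, c:5, f:1; rest ⊤} | OUT={b:2, f:1; rest ⊤}
  B4: | IN=(all ⊤) | OUT={d:-1, f:0; rest ⊤}

Merge at B2: IN[B2] = OUT[B1] = {a: ⊤, b: ⊤, c: 5, d: ⊤, e: ⊤, f: ⊤}
Applying B2's transfer function to that IN value gives OUT[B2] (row B2 above).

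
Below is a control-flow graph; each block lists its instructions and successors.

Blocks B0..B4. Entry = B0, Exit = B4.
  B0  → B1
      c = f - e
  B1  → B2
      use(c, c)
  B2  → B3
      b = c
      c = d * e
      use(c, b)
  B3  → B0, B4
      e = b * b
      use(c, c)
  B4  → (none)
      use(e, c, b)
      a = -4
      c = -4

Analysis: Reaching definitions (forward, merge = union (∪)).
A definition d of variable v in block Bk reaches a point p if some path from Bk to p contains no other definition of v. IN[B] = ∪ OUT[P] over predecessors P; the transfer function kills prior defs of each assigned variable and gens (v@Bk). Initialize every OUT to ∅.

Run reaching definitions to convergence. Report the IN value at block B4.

Answer: {b@B2, c@B2, e@B3}

Trace:
Fixpoint table:
  B0: | IN={b@B2, c@B2, e@B3} | OUT={b@B2, c@B0, e@B3}
  B1: | IN={b@B2, c@B0, e@B3} | OUT={b@B2, c@B0, e@B3}
  B2: | IN={b@B2, c@B0, e@B3} | OUT={b@B2, c@B2, e@B3}
  B3: | IN={b@B2, c@B2, e@B3} | OUT={b@B2, c@B2, e@B3}
  B4: | IN={b@B2, c@B2, e@B3} | OUT={a@B4, b@B2, c@B4, e@B3}

Merge at B4: IN[B4] = OUT[B3] = {b@B2, c@B2, e@B3}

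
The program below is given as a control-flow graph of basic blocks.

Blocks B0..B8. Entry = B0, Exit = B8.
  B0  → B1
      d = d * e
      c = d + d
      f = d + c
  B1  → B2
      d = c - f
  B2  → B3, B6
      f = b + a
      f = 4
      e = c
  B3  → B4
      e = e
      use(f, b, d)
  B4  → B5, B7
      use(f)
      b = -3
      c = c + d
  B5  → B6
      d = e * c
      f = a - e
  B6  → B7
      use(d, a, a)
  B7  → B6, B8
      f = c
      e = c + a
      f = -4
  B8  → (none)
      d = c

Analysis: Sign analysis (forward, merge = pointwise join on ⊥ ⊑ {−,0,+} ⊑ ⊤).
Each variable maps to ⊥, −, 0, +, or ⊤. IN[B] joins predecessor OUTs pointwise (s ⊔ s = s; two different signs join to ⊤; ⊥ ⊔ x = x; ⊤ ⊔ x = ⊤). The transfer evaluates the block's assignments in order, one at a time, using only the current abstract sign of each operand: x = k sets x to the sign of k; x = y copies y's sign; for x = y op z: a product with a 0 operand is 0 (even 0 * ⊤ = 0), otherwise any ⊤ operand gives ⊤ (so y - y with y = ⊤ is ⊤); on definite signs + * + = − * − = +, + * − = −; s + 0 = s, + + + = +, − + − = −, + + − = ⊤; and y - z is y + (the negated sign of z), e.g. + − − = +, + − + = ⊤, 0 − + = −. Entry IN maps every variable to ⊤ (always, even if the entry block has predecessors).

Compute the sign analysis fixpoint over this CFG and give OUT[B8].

Converged values:
  B0: | IN=(all ⊤) | OUT=(all ⊤)
  B1: | IN=(all ⊤) | OUT=(all ⊤)
  B2: | IN=(all ⊤) | OUT={f:+; rest ⊤}
  B3: | IN={f:+; rest ⊤} | OUT={f:+; rest ⊤}
  B4: | IN={f:+; rest ⊤} | OUT={b:-, f:+; rest ⊤}
  B5: | IN={b:-, f:+; rest ⊤} | OUT={b:-; rest ⊤}
  B6: | IN=(all ⊤) | OUT=(all ⊤)
  B7: | IN=(all ⊤) | OUT={f:-; rest ⊤}
  B8: | IN={f:-; rest ⊤} | OUT={f:-; rest ⊤}

Merge at B8: IN[B8] = OUT[B7] = {a: ⊤, b: ⊤, c: ⊤, d: ⊤, e: ⊤, f: -}
Applying B8's transfer function to that IN value gives OUT[B8] (row B8 above).

Answer: {a: ⊤, b: ⊤, c: ⊤, d: ⊤, e: ⊤, f: -}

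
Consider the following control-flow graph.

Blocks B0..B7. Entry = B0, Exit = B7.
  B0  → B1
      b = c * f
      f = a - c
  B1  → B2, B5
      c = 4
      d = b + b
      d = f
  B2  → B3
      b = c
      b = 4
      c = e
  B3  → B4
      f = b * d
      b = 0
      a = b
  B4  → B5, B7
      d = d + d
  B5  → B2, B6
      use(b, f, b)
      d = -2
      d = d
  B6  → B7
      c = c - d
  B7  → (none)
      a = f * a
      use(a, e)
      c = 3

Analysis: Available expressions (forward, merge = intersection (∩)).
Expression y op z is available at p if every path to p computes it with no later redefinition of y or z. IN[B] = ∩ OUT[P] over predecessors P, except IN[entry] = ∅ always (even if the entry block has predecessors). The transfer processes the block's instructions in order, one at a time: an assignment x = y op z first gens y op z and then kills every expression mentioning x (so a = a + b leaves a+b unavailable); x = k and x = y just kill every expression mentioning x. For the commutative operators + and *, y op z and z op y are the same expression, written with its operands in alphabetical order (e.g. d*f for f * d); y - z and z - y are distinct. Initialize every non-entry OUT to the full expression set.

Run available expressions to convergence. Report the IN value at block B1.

Answer: {a-c}

Derivation:
Converged values:
  B0:  IN={}  OUT={a-c}
  B1:  IN={a-c}  OUT={b+b}
  B2:  IN={}  OUT={}
  B3:  IN={}  OUT={}
  B4:  IN={}  OUT={}
  B5:  IN={}  OUT={}
  B6:  IN={}  OUT={}
  B7:  IN={}  OUT={}

Merge at B1: IN[B1] = OUT[B0] = {a-c}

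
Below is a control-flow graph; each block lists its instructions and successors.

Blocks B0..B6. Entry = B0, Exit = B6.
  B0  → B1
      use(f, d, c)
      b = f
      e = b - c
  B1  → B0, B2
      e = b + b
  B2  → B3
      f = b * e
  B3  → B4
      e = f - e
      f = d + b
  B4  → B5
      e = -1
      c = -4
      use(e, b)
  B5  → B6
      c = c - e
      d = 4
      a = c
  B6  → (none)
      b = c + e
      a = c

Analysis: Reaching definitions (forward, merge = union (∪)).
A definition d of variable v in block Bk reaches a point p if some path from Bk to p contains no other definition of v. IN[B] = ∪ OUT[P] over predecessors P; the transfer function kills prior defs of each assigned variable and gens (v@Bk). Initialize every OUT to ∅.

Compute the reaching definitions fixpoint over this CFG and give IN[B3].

Per-block solution:
  B0: | IN={b@B0, e@B1} | OUT={b@B0, e@B0}
  B1: | IN={b@B0, e@B0} | OUT={b@B0, e@B1}
  B2: | IN={b@B0, e@B1} | OUT={b@B0, e@B1, f@B2}
  B3: | IN={b@B0, e@B1, f@B2} | OUT={b@B0, e@B3, f@B3}
  B4: | IN={b@B0, e@B3, f@B3} | OUT={b@B0, c@B4, e@B4, f@B3}
  B5: | IN={b@B0, c@B4, e@B4, f@B3} | OUT={a@B5, b@B0, c@B5, d@B5, e@B4, f@B3}
  B6: | IN={a@B5, b@B0, c@B5, d@B5, e@B4, f@B3} | OUT={a@B6, b@B6, c@B5, d@B5, e@B4, f@B3}

Merge at B3: IN[B3] = OUT[B2] = {b@B0, e@B1, f@B2}

Answer: {b@B0, e@B1, f@B2}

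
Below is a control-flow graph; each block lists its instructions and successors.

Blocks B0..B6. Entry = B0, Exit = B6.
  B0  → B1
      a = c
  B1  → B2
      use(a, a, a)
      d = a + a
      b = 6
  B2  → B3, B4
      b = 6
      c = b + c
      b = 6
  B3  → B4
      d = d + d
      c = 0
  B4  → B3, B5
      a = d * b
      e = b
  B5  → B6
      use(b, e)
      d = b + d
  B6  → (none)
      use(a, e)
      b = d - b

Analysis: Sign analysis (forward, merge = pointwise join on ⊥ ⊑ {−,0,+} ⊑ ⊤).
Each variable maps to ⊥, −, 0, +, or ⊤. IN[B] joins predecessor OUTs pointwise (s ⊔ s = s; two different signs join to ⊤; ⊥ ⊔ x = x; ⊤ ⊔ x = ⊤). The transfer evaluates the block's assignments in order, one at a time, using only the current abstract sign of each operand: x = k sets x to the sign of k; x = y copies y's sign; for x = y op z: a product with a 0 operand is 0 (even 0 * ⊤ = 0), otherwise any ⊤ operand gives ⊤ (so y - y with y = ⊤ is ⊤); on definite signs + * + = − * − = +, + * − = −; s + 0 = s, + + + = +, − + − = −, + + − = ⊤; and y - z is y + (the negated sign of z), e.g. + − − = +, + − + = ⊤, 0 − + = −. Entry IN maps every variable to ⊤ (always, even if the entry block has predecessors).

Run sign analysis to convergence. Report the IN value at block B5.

Per-block solution:
  B0:   IN=(all ⊤)   OUT=(all ⊤)
  B1:   IN=(all ⊤)   OUT={b:+; rest ⊤}
  B2:   IN={b:+; rest ⊤}   OUT={b:+; rest ⊤}
  B3:   IN={b:+; rest ⊤}   OUT={b:+, c:0; rest ⊤}
  B4:   IN={b:+; rest ⊤}   OUT={b:+, e:+; rest ⊤}
  B5:   IN={b:+, e:+; rest ⊤}   OUT={b:+, e:+; rest ⊤}
  B6:   IN={b:+, e:+; rest ⊤}   OUT={e:+; rest ⊤}

Merge at B5: IN[B5] = OUT[B4] = {a: ⊤, b: +, c: ⊤, d: ⊤, e: +, f: ⊤}

Answer: {a: ⊤, b: +, c: ⊤, d: ⊤, e: +, f: ⊤}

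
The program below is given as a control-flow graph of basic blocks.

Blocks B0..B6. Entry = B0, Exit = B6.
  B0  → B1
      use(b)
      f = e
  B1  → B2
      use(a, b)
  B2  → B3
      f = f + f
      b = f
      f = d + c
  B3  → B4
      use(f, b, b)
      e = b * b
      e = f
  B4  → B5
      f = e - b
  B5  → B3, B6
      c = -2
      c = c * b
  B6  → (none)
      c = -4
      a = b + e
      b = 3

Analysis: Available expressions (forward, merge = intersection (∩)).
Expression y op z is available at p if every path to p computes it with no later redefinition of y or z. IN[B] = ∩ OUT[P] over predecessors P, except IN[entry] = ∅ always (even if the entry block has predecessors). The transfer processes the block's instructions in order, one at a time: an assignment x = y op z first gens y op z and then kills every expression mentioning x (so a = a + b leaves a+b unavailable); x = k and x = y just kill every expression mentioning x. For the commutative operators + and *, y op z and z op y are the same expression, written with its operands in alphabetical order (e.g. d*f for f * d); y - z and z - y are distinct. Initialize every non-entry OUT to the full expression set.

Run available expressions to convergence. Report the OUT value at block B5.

Converged values:
  B0:   IN={}   OUT={}
  B1:   IN={}   OUT={}
  B2:   IN={}   OUT={c+d}
  B3:   IN={}   OUT={b*b}
  B4:   IN={b*b}   OUT={b*b, e-b}
  B5:   IN={b*b, e-b}   OUT={b*b, e-b}
  B6:   IN={b*b, e-b}   OUT={}

Merge at B5: IN[B5] = OUT[B4] = {b*b, e-b}
Applying B5's transfer function to that IN value gives OUT[B5] (row B5 above).

Answer: {b*b, e-b}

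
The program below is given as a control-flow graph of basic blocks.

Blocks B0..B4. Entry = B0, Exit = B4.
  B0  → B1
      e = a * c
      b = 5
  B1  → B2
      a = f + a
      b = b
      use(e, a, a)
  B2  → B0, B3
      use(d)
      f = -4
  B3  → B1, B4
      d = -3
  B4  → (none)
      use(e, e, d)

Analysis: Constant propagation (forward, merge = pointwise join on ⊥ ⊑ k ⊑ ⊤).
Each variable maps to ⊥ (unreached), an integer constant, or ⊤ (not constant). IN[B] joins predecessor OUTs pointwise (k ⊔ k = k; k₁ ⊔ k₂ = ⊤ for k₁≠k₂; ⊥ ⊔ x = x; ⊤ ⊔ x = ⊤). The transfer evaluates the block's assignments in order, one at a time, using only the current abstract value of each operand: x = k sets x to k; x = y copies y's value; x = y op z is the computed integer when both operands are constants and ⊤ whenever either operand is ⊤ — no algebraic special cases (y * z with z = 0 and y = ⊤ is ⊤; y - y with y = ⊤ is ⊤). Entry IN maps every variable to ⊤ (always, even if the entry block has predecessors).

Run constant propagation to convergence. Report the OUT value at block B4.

Per-block solution:
  B0:  IN=(all ⊤)  OUT={b:5; rest ⊤}
  B1:  IN={b:5; rest ⊤}  OUT={b:5; rest ⊤}
  B2:  IN={b:5; rest ⊤}  OUT={b:5, f:-4; rest ⊤}
  B3:  IN={b:5, f:-4; rest ⊤}  OUT={b:5, d:-3, f:-4; rest ⊤}
  B4:  IN={b:5, d:-3, f:-4; rest ⊤}  OUT={b:5, d:-3, f:-4; rest ⊤}

Merge at B4: IN[B4] = OUT[B3] = {a: ⊤, b: 5, c: ⊤, d: -3, e: ⊤, f: -4}
Applying B4's transfer function to that IN value gives OUT[B4] (row B4 above).

Answer: {a: ⊤, b: 5, c: ⊤, d: -3, e: ⊤, f: -4}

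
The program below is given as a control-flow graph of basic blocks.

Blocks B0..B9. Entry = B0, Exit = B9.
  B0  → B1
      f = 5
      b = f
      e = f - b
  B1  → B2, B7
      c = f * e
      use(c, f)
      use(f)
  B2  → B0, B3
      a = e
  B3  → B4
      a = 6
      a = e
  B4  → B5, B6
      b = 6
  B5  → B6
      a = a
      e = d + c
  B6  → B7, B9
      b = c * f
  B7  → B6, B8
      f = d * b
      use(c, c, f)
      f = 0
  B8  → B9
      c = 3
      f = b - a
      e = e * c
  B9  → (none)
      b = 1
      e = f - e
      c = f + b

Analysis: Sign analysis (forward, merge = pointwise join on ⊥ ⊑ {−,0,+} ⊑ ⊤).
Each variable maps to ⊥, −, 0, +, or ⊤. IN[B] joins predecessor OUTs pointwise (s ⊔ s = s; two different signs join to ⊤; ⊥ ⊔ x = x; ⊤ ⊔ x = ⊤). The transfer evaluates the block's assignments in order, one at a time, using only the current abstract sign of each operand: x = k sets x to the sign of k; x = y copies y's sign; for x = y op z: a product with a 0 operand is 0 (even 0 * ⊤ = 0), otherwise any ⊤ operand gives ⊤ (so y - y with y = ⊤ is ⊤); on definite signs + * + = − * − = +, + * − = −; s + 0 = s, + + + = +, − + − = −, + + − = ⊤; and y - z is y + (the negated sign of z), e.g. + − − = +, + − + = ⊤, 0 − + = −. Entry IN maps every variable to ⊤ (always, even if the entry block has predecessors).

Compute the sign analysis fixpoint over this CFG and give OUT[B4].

Answer: {a: ⊤, b: +, c: ⊤, d: ⊤, e: ⊤, f: +}

Working:
Fixpoint table:
  B0:  IN=(all ⊤)  OUT={b:+, f:+; rest ⊤}
  B1:  IN={b:+, f:+; rest ⊤}  OUT={b:+, f:+; rest ⊤}
  B2:  IN={b:+, f:+; rest ⊤}  OUT={b:+, f:+; rest ⊤}
  B3:  IN={b:+, f:+; rest ⊤}  OUT={b:+, f:+; rest ⊤}
  B4:  IN={b:+, f:+; rest ⊤}  OUT={b:+, f:+; rest ⊤}
  B5:  IN={b:+, f:+; rest ⊤}  OUT={b:+, f:+; rest ⊤}
  B6:  IN=(all ⊤)  OUT=(all ⊤)
  B7:  IN=(all ⊤)  OUT={f:0; rest ⊤}
  B8:  IN={f:0; rest ⊤}  OUT={c:+; rest ⊤}
  B9:  IN=(all ⊤)  OUT={b:+; rest ⊤}

Merge at B4: IN[B4] = OUT[B3] = {a: ⊤, b: +, c: ⊤, d: ⊤, e: ⊤, f: +}
Applying B4's transfer function to that IN value gives OUT[B4] (row B4 above).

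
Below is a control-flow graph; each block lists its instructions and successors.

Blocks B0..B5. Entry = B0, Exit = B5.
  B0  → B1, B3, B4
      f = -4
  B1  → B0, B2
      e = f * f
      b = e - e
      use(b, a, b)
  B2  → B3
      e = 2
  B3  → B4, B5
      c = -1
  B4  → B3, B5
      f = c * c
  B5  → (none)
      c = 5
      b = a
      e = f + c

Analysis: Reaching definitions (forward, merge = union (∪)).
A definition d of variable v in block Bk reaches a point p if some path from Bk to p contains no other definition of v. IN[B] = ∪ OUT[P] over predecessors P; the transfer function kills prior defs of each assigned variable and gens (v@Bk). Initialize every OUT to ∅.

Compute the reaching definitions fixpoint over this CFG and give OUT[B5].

Per-block solution:
  B0:  IN={b@B1, e@B1, f@B0}  OUT={b@B1, e@B1, f@B0}
  B1:  IN={b@B1, e@B1, f@B0}  OUT={b@B1, e@B1, f@B0}
  B2:  IN={b@B1, e@B1, f@B0}  OUT={b@B1, e@B2, f@B0}
  B3:  IN={b@B1, c@B3, e@B1, e@B2, f@B0, f@B4}  OUT={b@B1, c@B3, e@B1, e@B2, f@B0, f@B4}
  B4:  IN={b@B1, c@B3, e@B1, e@B2, f@B0, f@B4}  OUT={b@B1, c@B3, e@B1, e@B2, f@B4}
  B5:  IN={b@B1, c@B3, e@B1, e@B2, f@B0, f@B4}  OUT={b@B5, c@B5, e@B5, f@B0, f@B4}

Merge at B5: IN[B5] = OUT[B3] ⊔ OUT[B4] = {b@B1, c@B3, e@B1, e@B2, f@B0, f@B4}
Applying B5's transfer function to that IN value gives OUT[B5] (row B5 above).

Answer: {b@B5, c@B5, e@B5, f@B0, f@B4}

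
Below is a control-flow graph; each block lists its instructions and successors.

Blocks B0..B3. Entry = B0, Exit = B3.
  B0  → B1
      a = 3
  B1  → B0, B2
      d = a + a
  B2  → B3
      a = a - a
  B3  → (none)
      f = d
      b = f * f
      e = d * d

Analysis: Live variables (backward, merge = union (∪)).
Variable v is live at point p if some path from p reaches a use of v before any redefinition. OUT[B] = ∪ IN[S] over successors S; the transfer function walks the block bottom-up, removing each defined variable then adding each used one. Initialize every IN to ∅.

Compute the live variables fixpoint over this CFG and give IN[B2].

Fixpoint table:
  B0: | IN={} | OUT={a}
  B1: | IN={a} | OUT={a, d}
  B2: | IN={a, d} | OUT={d}
  B3: | IN={d} | OUT={}

Merge at B2: OUT[B2] = IN[B3] = {d}
Applying B2's transfer function to that OUT value gives IN[B2] (row B2 above).

Answer: {a, d}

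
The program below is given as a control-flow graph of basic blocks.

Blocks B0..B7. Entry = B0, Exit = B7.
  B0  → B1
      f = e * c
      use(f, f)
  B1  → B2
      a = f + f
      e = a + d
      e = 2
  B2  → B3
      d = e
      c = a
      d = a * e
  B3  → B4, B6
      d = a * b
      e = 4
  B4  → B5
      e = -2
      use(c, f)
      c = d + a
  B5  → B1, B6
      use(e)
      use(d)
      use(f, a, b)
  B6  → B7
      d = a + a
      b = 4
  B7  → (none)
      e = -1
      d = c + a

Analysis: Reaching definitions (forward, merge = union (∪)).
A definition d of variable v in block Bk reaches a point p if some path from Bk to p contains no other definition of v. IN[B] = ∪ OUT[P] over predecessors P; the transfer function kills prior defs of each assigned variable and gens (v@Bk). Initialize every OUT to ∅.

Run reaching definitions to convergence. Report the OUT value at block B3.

Per-block solution:
  B0: | IN={} | OUT={f@B0}
  B1: | IN={a@B1, c@B4, d@B3, e@B4, f@B0} | OUT={a@B1, c@B4, d@B3, e@B1, f@B0}
  B2: | IN={a@B1, c@B4, d@B3, e@B1, f@B0} | OUT={a@B1, c@B2, d@B2, e@B1, f@B0}
  B3: | IN={a@B1, c@B2, d@B2, e@B1, f@B0} | OUT={a@B1, c@B2, d@B3, e@B3, f@B0}
  B4: | IN={a@B1, c@B2, d@B3, e@B3, f@B0} | OUT={a@B1, c@B4, d@B3, e@B4, f@B0}
  B5: | IN={a@B1, c@B4, d@B3, e@B4, f@B0} | OUT={a@B1, c@B4, d@B3, e@B4, f@B0}
  B6: | IN={a@B1, c@B2, c@B4, d@B3, e@B3, e@B4, f@B0} | OUT={a@B1, b@B6, c@B2, c@B4, d@B6, e@B3, e@B4, f@B0}
  B7: | IN={a@B1, b@B6, c@B2, c@B4, d@B6, e@B3, e@B4, f@B0} | OUT={a@B1, b@B6, c@B2, c@B4, d@B7, e@B7, f@B0}

Merge at B3: IN[B3] = OUT[B2] = {a@B1, c@B2, d@B2, e@B1, f@B0}
Applying B3's transfer function to that IN value gives OUT[B3] (row B3 above).

Answer: {a@B1, c@B2, d@B3, e@B3, f@B0}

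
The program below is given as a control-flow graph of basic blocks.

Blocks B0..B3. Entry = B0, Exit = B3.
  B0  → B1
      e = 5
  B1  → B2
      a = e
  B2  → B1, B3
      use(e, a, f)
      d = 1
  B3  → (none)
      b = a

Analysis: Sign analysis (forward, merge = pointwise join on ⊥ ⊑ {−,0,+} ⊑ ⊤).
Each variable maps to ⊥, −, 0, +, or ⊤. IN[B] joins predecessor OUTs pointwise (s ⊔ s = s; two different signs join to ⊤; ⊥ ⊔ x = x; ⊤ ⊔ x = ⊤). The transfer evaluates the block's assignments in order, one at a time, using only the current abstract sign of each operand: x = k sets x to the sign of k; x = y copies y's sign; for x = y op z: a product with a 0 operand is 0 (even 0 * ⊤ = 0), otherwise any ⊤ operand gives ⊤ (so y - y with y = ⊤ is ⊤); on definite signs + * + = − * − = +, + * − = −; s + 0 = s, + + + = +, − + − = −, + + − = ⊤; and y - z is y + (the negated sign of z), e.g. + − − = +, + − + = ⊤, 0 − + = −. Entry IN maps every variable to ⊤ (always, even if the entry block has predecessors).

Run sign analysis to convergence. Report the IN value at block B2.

Converged values:
  B0: | IN=(all ⊤) | OUT={e:+; rest ⊤}
  B1: | IN={e:+; rest ⊤} | OUT={a:+, e:+; rest ⊤}
  B2: | IN={a:+, e:+; rest ⊤} | OUT={a:+, d:+, e:+; rest ⊤}
  B3: | IN={a:+, d:+, e:+; rest ⊤} | OUT={a:+, b:+, d:+, e:+; rest ⊤}

Merge at B2: IN[B2] = OUT[B1] = {a: +, b: ⊤, c: ⊤, d: ⊤, e: +, f: ⊤}

Answer: {a: +, b: ⊤, c: ⊤, d: ⊤, e: +, f: ⊤}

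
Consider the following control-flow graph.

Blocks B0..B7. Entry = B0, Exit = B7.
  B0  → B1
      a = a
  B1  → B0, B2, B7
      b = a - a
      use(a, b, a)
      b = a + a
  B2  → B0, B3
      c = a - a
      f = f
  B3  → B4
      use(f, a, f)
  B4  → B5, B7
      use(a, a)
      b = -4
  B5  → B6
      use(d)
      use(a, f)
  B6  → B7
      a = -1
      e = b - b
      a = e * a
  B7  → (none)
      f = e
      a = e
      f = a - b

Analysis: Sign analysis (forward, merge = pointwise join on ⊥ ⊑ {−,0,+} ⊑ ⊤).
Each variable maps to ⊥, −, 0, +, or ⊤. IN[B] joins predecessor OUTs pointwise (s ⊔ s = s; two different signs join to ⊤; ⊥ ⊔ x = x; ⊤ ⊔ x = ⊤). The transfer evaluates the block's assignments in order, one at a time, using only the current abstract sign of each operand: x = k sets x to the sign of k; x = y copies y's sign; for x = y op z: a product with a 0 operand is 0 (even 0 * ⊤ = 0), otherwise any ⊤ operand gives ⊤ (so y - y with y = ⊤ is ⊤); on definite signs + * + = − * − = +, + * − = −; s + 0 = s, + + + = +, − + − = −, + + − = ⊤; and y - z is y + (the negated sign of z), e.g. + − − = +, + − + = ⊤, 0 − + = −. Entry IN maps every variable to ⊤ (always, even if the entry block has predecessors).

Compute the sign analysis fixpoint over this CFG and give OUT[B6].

Answer: {a: ⊤, b: -, c: ⊤, d: ⊤, e: ⊤, f: ⊤}

Working:
Per-block solution:
  B0: | IN=(all ⊤) | OUT=(all ⊤)
  B1: | IN=(all ⊤) | OUT=(all ⊤)
  B2: | IN=(all ⊤) | OUT=(all ⊤)
  B3: | IN=(all ⊤) | OUT=(all ⊤)
  B4: | IN=(all ⊤) | OUT={b:-; rest ⊤}
  B5: | IN={b:-; rest ⊤} | OUT={b:-; rest ⊤}
  B6: | IN={b:-; rest ⊤} | OUT={b:-; rest ⊤}
  B7: | IN=(all ⊤) | OUT=(all ⊤)

Merge at B6: IN[B6] = OUT[B5] = {a: ⊤, b: -, c: ⊤, d: ⊤, e: ⊤, f: ⊤}
Applying B6's transfer function to that IN value gives OUT[B6] (row B6 above).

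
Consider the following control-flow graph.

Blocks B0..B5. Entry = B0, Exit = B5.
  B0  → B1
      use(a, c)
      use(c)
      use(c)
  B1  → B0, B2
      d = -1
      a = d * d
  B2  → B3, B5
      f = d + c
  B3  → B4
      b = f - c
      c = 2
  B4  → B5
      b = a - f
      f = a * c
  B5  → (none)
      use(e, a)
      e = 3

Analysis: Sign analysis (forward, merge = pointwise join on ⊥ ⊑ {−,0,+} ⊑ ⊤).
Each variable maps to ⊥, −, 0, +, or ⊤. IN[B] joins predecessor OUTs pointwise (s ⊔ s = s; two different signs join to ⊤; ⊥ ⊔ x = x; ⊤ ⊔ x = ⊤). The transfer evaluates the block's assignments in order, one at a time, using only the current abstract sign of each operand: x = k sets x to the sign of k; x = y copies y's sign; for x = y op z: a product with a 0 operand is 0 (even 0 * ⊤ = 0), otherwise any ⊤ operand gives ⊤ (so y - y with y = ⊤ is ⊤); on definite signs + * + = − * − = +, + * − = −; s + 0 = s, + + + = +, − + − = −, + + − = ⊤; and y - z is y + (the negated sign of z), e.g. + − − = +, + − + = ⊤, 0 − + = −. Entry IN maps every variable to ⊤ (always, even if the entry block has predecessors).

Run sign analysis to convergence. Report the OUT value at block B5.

Fixpoint table:
  B0: | IN=(all ⊤) | OUT=(all ⊤)
  B1: | IN=(all ⊤) | OUT={a:+, d:-; rest ⊤}
  B2: | IN={a:+, d:-; rest ⊤} | OUT={a:+, d:-; rest ⊤}
  B3: | IN={a:+, d:-; rest ⊤} | OUT={a:+, c:+, d:-; rest ⊤}
  B4: | IN={a:+, c:+, d:-; rest ⊤} | OUT={a:+, c:+, d:-, f:+; rest ⊤}
  B5: | IN={a:+, d:-; rest ⊤} | OUT={a:+, d:-, e:+; rest ⊤}

Merge at B5: IN[B5] = OUT[B2] ⊔ OUT[B4] = {a: +, b: ⊤, c: ⊤, d: -, e: ⊤, f: ⊤}
Applying B5's transfer function to that IN value gives OUT[B5] (row B5 above).

Answer: {a: +, b: ⊤, c: ⊤, d: -, e: +, f: ⊤}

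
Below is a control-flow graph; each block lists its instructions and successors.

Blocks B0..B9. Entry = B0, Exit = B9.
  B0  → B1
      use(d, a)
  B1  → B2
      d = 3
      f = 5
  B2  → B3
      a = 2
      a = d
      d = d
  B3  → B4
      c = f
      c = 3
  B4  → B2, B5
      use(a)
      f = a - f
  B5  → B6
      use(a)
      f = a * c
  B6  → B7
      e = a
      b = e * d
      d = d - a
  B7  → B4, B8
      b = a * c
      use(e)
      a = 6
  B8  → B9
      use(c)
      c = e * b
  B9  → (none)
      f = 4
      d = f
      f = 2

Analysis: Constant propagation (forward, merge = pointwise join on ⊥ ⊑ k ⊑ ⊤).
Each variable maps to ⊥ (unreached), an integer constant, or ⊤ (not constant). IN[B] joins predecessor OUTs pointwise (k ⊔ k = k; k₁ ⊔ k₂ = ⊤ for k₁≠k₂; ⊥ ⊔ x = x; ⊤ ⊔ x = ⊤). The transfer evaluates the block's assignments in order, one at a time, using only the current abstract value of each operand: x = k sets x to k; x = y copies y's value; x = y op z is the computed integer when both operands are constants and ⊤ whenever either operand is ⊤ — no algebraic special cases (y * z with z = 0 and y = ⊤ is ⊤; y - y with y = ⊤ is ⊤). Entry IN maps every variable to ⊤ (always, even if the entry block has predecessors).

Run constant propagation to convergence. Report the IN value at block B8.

Answer: {a: 6, b: ⊤, c: 3, d: ⊤, e: ⊤, f: ⊤}

Derivation:
Converged values:
  B0: | IN=(all ⊤) | OUT=(all ⊤)
  B1: | IN=(all ⊤) | OUT={d:3, f:5; rest ⊤}
  B2: | IN=(all ⊤) | OUT=(all ⊤)
  B3: | IN=(all ⊤) | OUT={c:3; rest ⊤}
  B4: | IN={c:3; rest ⊤} | OUT={c:3; rest ⊤}
  B5: | IN={c:3; rest ⊤} | OUT={c:3; rest ⊤}
  B6: | IN={c:3; rest ⊤} | OUT={c:3; rest ⊤}
  B7: | IN={c:3; rest ⊤} | OUT={a:6, c:3; rest ⊤}
  B8: | IN={a:6, c:3; rest ⊤} | OUT={a:6; rest ⊤}
  B9: | IN={a:6; rest ⊤} | OUT={a:6, d:4, f:2; rest ⊤}

Merge at B8: IN[B8] = OUT[B7] = {a: 6, b: ⊤, c: 3, d: ⊤, e: ⊤, f: ⊤}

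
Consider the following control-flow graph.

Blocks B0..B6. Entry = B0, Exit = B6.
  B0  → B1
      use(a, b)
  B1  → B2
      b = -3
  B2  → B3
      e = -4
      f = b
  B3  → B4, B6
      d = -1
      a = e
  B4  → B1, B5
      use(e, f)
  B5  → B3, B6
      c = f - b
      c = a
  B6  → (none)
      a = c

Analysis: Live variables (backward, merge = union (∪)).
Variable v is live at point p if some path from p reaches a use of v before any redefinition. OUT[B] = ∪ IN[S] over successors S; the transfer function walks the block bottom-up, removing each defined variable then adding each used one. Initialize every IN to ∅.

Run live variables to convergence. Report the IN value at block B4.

Fixpoint table:
  B0: | IN={a, b, c} | OUT={c}
  B1: | IN={c} | OUT={b, c}
  B2: | IN={b, c} | OUT={b, c, e, f}
  B3: | IN={b, c, e, f} | OUT={a, b, c, e, f}
  B4: | IN={a, b, c, e, f} | OUT={a, b, c, e, f}
  B5: | IN={a, b, e, f} | OUT={b, c, e, f}
  B6: | IN={c} | OUT={}

Merge at B4: OUT[B4] = IN[B1] ⊔ IN[B5] = {a, b, c, e, f}
Applying B4's transfer function to that OUT value gives IN[B4] (row B4 above).

Answer: {a, b, c, e, f}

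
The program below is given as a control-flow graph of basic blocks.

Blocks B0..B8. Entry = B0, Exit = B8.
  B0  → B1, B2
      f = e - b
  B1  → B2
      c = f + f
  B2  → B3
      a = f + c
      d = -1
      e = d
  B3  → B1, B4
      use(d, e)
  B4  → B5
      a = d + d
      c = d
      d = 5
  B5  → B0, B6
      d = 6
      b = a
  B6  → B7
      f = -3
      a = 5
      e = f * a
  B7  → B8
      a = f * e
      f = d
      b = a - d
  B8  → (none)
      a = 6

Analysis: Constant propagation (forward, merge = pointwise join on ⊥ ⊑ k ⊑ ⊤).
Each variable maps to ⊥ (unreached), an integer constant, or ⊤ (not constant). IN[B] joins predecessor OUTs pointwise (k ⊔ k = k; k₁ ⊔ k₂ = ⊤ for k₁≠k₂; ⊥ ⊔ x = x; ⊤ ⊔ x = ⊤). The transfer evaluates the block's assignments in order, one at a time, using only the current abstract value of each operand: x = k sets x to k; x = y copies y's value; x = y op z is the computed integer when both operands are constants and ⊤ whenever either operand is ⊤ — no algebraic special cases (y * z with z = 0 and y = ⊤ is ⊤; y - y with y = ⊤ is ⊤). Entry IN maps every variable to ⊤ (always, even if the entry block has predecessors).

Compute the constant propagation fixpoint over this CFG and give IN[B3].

Answer: {a: ⊤, b: ⊤, c: ⊤, d: -1, e: -1, f: ⊤}

Working:
Per-block solution:
  B0:   IN=(all ⊤)   OUT=(all ⊤)
  B1:   IN=(all ⊤)   OUT=(all ⊤)
  B2:   IN=(all ⊤)   OUT={d:-1, e:-1; rest ⊤}
  B3:   IN={d:-1, e:-1; rest ⊤}   OUT={d:-1, e:-1; rest ⊤}
  B4:   IN={d:-1, e:-1; rest ⊤}   OUT={a:-2, c:-1, d:5, e:-1; rest ⊤}
  B5:   IN={a:-2, c:-1, d:5, e:-1; rest ⊤}   OUT={a:-2, b:-2, c:-1, d:6, e:-1; rest ⊤}
  B6:   IN={a:-2, b:-2, c:-1, d:6, e:-1; rest ⊤}   OUT={a:5, b:-2, c:-1, d:6, e:-15, f:-3; rest ⊤}
  B7:   IN={a:5, b:-2, c:-1, d:6, e:-15, f:-3; rest ⊤}   OUT={a:45, b:39, c:-1, d:6, e:-15, f:6; rest ⊤}
  B8:   IN={a:45, b:39, c:-1, d:6, e:-15, f:6; rest ⊤}   OUT={a:6, b:39, c:-1, d:6, e:-15, f:6; rest ⊤}

Merge at B3: IN[B3] = OUT[B2] = {a: ⊤, b: ⊤, c: ⊤, d: -1, e: -1, f: ⊤}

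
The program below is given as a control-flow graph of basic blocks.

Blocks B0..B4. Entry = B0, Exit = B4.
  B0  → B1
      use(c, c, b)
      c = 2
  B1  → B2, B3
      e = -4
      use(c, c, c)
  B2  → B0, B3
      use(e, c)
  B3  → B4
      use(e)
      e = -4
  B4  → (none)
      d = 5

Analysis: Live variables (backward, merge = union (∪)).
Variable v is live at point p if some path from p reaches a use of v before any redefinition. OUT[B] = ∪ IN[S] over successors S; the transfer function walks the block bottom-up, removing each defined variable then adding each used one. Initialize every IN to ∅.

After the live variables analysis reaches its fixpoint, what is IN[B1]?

Fixpoint table:
  B0:  IN={b, c}  OUT={b, c}
  B1:  IN={b, c}  OUT={b, c, e}
  B2:  IN={b, c, e}  OUT={b, c, e}
  B3:  IN={e}  OUT={}
  B4:  IN={}  OUT={}

Merge at B1: OUT[B1] = IN[B2] ⊔ IN[B3] = {b, c, e}
Applying B1's transfer function to that OUT value gives IN[B1] (row B1 above).

Answer: {b, c}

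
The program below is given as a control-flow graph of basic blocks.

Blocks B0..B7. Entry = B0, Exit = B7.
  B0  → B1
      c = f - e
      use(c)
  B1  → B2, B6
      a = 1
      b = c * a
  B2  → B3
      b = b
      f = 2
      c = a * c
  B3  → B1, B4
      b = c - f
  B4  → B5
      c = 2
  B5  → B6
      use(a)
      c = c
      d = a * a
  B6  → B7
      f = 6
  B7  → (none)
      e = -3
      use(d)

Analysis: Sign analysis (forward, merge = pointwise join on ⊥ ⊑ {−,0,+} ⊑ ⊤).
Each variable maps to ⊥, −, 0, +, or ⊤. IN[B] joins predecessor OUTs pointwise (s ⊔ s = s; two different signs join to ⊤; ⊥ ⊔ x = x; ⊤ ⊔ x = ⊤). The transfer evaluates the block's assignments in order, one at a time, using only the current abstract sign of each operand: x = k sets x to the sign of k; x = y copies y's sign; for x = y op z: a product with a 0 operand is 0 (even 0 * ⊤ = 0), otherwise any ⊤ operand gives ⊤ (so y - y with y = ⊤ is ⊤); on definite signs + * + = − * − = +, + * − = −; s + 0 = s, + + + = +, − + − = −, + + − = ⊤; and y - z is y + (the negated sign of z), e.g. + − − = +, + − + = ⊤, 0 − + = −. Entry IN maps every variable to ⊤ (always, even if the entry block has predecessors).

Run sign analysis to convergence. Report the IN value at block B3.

Answer: {a: +, b: ⊤, c: ⊤, d: ⊤, e: ⊤, f: +}

Working:
Fixpoint table:
  B0: | IN=(all ⊤) | OUT=(all ⊤)
  B1: | IN=(all ⊤) | OUT={a:+; rest ⊤}
  B2: | IN={a:+; rest ⊤} | OUT={a:+, f:+; rest ⊤}
  B3: | IN={a:+, f:+; rest ⊤} | OUT={a:+, f:+; rest ⊤}
  B4: | IN={a:+, f:+; rest ⊤} | OUT={a:+, c:+, f:+; rest ⊤}
  B5: | IN={a:+, c:+, f:+; rest ⊤} | OUT={a:+, c:+, d:+, f:+; rest ⊤}
  B6: | IN={a:+; rest ⊤} | OUT={a:+, f:+; rest ⊤}
  B7: | IN={a:+, f:+; rest ⊤} | OUT={a:+, e:-, f:+; rest ⊤}

Merge at B3: IN[B3] = OUT[B2] = {a: +, b: ⊤, c: ⊤, d: ⊤, e: ⊤, f: +}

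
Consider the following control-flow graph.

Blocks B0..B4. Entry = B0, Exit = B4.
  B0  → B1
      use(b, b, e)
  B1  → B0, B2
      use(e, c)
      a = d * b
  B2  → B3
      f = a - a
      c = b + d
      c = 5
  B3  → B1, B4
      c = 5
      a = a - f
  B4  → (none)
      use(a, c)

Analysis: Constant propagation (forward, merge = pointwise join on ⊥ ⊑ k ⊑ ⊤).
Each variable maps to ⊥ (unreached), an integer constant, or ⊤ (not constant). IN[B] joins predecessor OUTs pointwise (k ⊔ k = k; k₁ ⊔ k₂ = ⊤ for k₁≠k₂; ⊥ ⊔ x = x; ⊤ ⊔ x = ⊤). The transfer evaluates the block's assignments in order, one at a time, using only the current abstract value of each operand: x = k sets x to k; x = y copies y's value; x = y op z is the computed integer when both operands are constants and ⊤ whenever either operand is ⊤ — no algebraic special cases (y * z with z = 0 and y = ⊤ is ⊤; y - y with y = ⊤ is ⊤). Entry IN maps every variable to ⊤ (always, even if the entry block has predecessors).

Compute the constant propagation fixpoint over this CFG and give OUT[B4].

Converged values:
  B0:  IN=(all ⊤)  OUT=(all ⊤)
  B1:  IN=(all ⊤)  OUT=(all ⊤)
  B2:  IN=(all ⊤)  OUT={c:5; rest ⊤}
  B3:  IN={c:5; rest ⊤}  OUT={c:5; rest ⊤}
  B4:  IN={c:5; rest ⊤}  OUT={c:5; rest ⊤}

Merge at B4: IN[B4] = OUT[B3] = {a: ⊤, b: ⊤, c: 5, d: ⊤, e: ⊤, f: ⊤}
Applying B4's transfer function to that IN value gives OUT[B4] (row B4 above).

Answer: {a: ⊤, b: ⊤, c: 5, d: ⊤, e: ⊤, f: ⊤}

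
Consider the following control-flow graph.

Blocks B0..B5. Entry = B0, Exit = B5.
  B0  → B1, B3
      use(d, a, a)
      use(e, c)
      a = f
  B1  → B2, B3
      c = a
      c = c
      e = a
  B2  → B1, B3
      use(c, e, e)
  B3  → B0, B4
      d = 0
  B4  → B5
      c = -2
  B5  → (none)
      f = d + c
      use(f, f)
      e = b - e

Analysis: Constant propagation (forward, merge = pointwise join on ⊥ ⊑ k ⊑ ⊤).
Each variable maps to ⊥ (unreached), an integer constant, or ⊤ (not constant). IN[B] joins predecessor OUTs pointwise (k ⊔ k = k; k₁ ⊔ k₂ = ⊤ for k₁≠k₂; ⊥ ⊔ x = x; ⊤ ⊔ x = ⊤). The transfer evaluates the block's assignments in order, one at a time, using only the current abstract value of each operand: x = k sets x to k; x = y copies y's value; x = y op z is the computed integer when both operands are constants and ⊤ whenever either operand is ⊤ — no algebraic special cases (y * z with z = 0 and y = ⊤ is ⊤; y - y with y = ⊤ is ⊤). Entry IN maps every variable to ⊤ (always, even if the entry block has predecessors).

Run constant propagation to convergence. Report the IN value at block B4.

Answer: {a: ⊤, b: ⊤, c: ⊤, d: 0, e: ⊤, f: ⊤}

Trace:
Fixpoint table:
  B0: | IN=(all ⊤) | OUT=(all ⊤)
  B1: | IN=(all ⊤) | OUT=(all ⊤)
  B2: | IN=(all ⊤) | OUT=(all ⊤)
  B3: | IN=(all ⊤) | OUT={d:0; rest ⊤}
  B4: | IN={d:0; rest ⊤} | OUT={c:-2, d:0; rest ⊤}
  B5: | IN={c:-2, d:0; rest ⊤} | OUT={c:-2, d:0, f:-2; rest ⊤}

Merge at B4: IN[B4] = OUT[B3] = {a: ⊤, b: ⊤, c: ⊤, d: 0, e: ⊤, f: ⊤}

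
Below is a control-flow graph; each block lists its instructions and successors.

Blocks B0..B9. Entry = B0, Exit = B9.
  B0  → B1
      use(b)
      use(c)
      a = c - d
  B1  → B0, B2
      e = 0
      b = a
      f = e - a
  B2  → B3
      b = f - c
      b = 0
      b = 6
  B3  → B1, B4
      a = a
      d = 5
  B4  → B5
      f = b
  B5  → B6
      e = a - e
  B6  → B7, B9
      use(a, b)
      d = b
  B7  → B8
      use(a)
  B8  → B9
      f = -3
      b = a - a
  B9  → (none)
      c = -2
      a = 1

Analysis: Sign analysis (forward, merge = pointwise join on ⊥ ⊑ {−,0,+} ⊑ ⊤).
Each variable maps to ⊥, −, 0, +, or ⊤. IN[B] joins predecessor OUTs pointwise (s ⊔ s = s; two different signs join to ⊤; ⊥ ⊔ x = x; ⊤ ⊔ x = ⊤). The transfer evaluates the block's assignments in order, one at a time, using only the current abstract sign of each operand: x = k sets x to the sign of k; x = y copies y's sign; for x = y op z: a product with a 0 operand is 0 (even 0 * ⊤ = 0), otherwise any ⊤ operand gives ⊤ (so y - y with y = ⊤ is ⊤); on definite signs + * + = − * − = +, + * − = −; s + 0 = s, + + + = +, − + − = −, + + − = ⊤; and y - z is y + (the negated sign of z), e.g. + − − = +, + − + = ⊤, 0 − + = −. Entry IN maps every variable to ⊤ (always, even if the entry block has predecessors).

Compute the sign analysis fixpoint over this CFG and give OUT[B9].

Converged values:
  B0: | IN=(all ⊤) | OUT=(all ⊤)
  B1: | IN=(all ⊤) | OUT={e:0; rest ⊤}
  B2: | IN={e:0; rest ⊤} | OUT={b:+, e:0; rest ⊤}
  B3: | IN={b:+, e:0; rest ⊤} | OUT={b:+, d:+, e:0; rest ⊤}
  B4: | IN={b:+, d:+, e:0; rest ⊤} | OUT={b:+, d:+, e:0, f:+; rest ⊤}
  B5: | IN={b:+, d:+, e:0, f:+; rest ⊤} | OUT={b:+, d:+, f:+; rest ⊤}
  B6: | IN={b:+, d:+, f:+; rest ⊤} | OUT={b:+, d:+, f:+; rest ⊤}
  B7: | IN={b:+, d:+, f:+; rest ⊤} | OUT={b:+, d:+, f:+; rest ⊤}
  B8: | IN={b:+, d:+, f:+; rest ⊤} | OUT={d:+, f:-; rest ⊤}
  B9: | IN={d:+; rest ⊤} | OUT={a:+, c:-, d:+; rest ⊤}

Merge at B9: IN[B9] = OUT[B6] ⊔ OUT[B8] = {a: ⊤, b: ⊤, c: ⊤, d: +, e: ⊤, f: ⊤}
Applying B9's transfer function to that IN value gives OUT[B9] (row B9 above).

Answer: {a: +, b: ⊤, c: -, d: +, e: ⊤, f: ⊤}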